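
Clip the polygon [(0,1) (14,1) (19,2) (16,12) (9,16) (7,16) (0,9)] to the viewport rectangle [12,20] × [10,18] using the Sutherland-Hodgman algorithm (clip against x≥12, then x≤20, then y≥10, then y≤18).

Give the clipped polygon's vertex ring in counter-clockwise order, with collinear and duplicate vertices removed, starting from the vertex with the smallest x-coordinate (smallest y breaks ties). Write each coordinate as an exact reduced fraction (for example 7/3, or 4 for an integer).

1. After x ≥ 12: [(12,1) (14,1) (19,2) (16,12) (12,100/7)]
2. After x ≤ 20: [(12,1) (14,1) (19,2) (16,12) (12,100/7)]
3. After y ≥ 10: [(12,10) (83/5,10) (16,12) (12,100/7)]
4. After y ≤ 18: [(12,10) (83/5,10) (16,12) (12,100/7)]
5. Canonical ring: [(12,10) (83/5,10) (16,12) (12,100/7)]

Clipped polygon: [(12,10) (83/5,10) (16,12) (12,100/7)]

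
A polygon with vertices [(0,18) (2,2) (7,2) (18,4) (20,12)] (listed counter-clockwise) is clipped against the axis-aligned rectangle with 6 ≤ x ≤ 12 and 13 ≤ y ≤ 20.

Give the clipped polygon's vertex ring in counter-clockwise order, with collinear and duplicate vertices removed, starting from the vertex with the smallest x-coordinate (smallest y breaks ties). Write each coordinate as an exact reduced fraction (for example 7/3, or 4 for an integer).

Clipped polygon: [(6,13) (12,13) (12,72/5) (6,81/5)]

1. After x ≥ 6: [(6,81/5) (6,2) (7,2) (18,4) (20,12)]
2. After x ≤ 12: [(12,72/5) (6,81/5) (6,2) (7,2) (12,32/11)]
3. After y ≥ 13: [(12,13) (12,72/5) (6,81/5) (6,13)]
4. After y ≤ 20: [(12,13) (12,72/5) (6,81/5) (6,13)]
5. Canonical ring: [(6,13) (12,13) (12,72/5) (6,81/5)]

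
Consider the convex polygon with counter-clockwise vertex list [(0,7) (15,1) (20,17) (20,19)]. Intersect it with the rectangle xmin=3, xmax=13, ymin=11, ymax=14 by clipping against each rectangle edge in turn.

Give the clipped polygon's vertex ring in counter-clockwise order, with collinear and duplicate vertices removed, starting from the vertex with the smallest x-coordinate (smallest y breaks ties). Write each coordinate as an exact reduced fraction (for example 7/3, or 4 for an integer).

1. After x ≥ 3: [(3,44/5) (3,29/5) (15,1) (20,17) (20,19)]
2. After x ≤ 13: [(13,74/5) (3,44/5) (3,29/5) (13,9/5)]
3. After y ≥ 11: [(13,11) (13,74/5) (20/3,11)]
4. After y ≤ 14: [(13,11) (13,14) (35/3,14) (20/3,11)]
5. Canonical ring: [(20/3,11) (13,11) (13,14) (35/3,14)]

Clipped polygon: [(20/3,11) (13,11) (13,14) (35/3,14)]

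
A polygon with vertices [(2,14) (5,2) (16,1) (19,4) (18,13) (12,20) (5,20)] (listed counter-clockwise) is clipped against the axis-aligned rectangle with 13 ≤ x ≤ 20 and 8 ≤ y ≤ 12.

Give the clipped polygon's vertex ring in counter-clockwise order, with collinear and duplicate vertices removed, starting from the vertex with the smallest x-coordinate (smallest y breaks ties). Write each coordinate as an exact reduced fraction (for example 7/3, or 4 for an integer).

1. After x ≥ 13: [(13,14/11) (16,1) (19,4) (18,13) (13,113/6)]
2. After x ≤ 20: [(13,14/11) (16,1) (19,4) (18,13) (13,113/6)]
3. After y ≥ 8: [(13,8) (167/9,8) (18,13) (13,113/6)]
4. After y ≤ 12: [(13,12) (13,8) (167/9,8) (163/9,12)]
5. Canonical ring: [(13,8) (167/9,8) (163/9,12) (13,12)]

Clipped polygon: [(13,8) (167/9,8) (163/9,12) (13,12)]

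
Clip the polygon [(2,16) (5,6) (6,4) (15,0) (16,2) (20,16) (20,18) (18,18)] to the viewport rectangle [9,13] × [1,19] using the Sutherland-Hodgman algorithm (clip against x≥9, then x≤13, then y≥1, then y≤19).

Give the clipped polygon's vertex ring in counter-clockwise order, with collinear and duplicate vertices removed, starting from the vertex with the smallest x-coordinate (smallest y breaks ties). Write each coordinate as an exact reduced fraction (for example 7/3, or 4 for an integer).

Clipped polygon: [(9,8/3) (51/4,1) (13,1) (13,139/8) (9,135/8)]

1. After x ≥ 9: [(9,135/8) (9,8/3) (15,0) (16,2) (20,16) (20,18) (18,18)]
2. After x ≤ 13: [(13,139/8) (9,135/8) (9,8/3) (13,8/9)]
3. After y ≥ 1: [(13,1) (13,139/8) (9,135/8) (9,8/3) (51/4,1)]
4. After y ≤ 19: [(13,1) (13,139/8) (9,135/8) (9,8/3) (51/4,1)]
5. Canonical ring: [(9,8/3) (51/4,1) (13,1) (13,139/8) (9,135/8)]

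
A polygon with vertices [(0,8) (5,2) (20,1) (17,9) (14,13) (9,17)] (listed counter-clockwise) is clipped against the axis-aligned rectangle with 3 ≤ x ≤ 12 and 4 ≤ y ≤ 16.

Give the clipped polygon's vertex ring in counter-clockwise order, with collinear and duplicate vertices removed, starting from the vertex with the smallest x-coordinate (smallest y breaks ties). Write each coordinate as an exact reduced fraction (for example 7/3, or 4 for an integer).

1. After x ≥ 3: [(3,11) (3,22/5) (5,2) (20,1) (17,9) (14,13) (9,17)]
2. After x ≤ 12: [(3,11) (3,22/5) (5,2) (12,23/15) (12,73/5) (9,17)]
3. After y ≥ 4: [(3,11) (3,22/5) (10/3,4) (12,4) (12,73/5) (9,17)]
4. After y ≤ 16: [(8,16) (3,11) (3,22/5) (10/3,4) (12,4) (12,73/5) (41/4,16)]
5. Canonical ring: [(3,22/5) (10/3,4) (12,4) (12,73/5) (41/4,16) (8,16) (3,11)]

Clipped polygon: [(3,22/5) (10/3,4) (12,4) (12,73/5) (41/4,16) (8,16) (3,11)]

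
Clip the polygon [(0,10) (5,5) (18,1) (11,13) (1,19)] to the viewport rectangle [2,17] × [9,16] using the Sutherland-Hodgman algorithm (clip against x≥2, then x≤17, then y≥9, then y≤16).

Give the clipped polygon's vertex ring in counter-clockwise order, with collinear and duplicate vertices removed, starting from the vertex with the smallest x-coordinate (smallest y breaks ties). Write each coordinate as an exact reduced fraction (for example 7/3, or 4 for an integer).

Clipped polygon: [(2,9) (40/3,9) (11,13) (6,16) (2,16)]

1. After x ≥ 2: [(2,8) (5,5) (18,1) (11,13) (2,92/5)]
2. After x ≤ 17: [(2,8) (5,5) (17,17/13) (17,19/7) (11,13) (2,92/5)]
3. After y ≥ 9: [(2,9) (40/3,9) (11,13) (2,92/5)]
4. After y ≤ 16: [(2,16) (2,9) (40/3,9) (11,13) (6,16)]
5. Canonical ring: [(2,9) (40/3,9) (11,13) (6,16) (2,16)]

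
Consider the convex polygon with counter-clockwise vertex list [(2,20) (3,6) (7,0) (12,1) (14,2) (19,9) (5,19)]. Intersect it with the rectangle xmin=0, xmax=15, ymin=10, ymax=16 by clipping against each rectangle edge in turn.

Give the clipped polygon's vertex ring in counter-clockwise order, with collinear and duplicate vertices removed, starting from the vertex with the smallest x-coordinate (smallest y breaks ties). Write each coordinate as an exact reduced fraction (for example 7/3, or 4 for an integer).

1. After x ≥ 0: [(2,20) (3,6) (7,0) (12,1) (14,2) (19,9) (5,19)]
2. After x ≤ 15: [(2,20) (3,6) (7,0) (12,1) (14,2) (15,17/5) (15,83/7) (5,19)]
3. After y ≥ 10: [(2,20) (19/7,10) (15,10) (15,83/7) (5,19)]
4. After y ≤ 16: [(16/7,16) (19/7,10) (15,10) (15,83/7) (46/5,16)]
5. Canonical ring: [(16/7,16) (19/7,10) (15,10) (15,83/7) (46/5,16)]

Clipped polygon: [(16/7,16) (19/7,10) (15,10) (15,83/7) (46/5,16)]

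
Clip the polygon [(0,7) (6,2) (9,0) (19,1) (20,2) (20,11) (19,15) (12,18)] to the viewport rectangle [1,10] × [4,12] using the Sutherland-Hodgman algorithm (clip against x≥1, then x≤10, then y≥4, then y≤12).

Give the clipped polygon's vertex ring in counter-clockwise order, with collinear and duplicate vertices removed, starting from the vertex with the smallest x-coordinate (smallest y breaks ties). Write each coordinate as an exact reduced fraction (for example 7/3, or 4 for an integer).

1. After x ≥ 1: [(1,95/12) (1,37/6) (6,2) (9,0) (19,1) (20,2) (20,11) (19,15) (12,18)]
2. After x ≤ 10: [(10,97/6) (1,95/12) (1,37/6) (6,2) (9,0) (10,1/10)]
3. After y ≥ 4: [(10,4) (10,97/6) (1,95/12) (1,37/6) (18/5,4)]
4. After y ≤ 12: [(10,4) (10,12) (60/11,12) (1,95/12) (1,37/6) (18/5,4)]
5. Canonical ring: [(1,37/6) (18/5,4) (10,4) (10,12) (60/11,12) (1,95/12)]

Clipped polygon: [(1,37/6) (18/5,4) (10,4) (10,12) (60/11,12) (1,95/12)]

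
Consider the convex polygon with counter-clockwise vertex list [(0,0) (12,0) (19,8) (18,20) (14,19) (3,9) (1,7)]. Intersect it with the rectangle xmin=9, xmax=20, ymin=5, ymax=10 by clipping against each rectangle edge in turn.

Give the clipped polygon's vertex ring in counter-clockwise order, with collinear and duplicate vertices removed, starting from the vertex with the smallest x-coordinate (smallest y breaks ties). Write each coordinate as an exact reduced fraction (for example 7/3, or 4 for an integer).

Clipped polygon: [(9,5) (131/8,5) (19,8) (113/6,10) (9,10)]

1. After x ≥ 9: [(9,0) (12,0) (19,8) (18,20) (14,19) (9,159/11)]
2. After x ≤ 20: [(9,0) (12,0) (19,8) (18,20) (14,19) (9,159/11)]
3. After y ≥ 5: [(9,5) (131/8,5) (19,8) (18,20) (14,19) (9,159/11)]
4. After y ≤ 10: [(9,10) (9,5) (131/8,5) (19,8) (113/6,10)]
5. Canonical ring: [(9,5) (131/8,5) (19,8) (113/6,10) (9,10)]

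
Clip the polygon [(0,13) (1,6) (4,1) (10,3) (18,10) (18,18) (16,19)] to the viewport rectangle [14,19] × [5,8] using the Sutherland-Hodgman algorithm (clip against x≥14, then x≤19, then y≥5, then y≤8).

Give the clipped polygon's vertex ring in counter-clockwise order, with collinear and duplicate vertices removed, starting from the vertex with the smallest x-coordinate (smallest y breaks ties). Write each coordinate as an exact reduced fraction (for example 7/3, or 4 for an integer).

Clipped polygon: [(14,13/2) (110/7,8) (14,8)]

1. After x ≥ 14: [(14,73/4) (14,13/2) (18,10) (18,18) (16,19)]
2. After x ≤ 19: [(14,73/4) (14,13/2) (18,10) (18,18) (16,19)]
3. After y ≥ 5: [(14,73/4) (14,13/2) (18,10) (18,18) (16,19)]
4. After y ≤ 8: [(14,8) (14,13/2) (110/7,8)]
5. Canonical ring: [(14,13/2) (110/7,8) (14,8)]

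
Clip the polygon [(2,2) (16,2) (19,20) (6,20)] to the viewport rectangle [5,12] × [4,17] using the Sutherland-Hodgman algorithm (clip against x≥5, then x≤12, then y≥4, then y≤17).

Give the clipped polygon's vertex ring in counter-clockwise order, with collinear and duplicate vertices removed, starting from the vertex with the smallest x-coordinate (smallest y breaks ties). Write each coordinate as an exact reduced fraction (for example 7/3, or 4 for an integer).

1. After x ≥ 5: [(5,31/2) (5,2) (16,2) (19,20) (6,20)]
2. After x ≤ 12: [(5,31/2) (5,2) (12,2) (12,20) (6,20)]
3. After y ≥ 4: [(5,31/2) (5,4) (12,4) (12,20) (6,20)]
4. After y ≤ 17: [(16/3,17) (5,31/2) (5,4) (12,4) (12,17)]
5. Canonical ring: [(5,4) (12,4) (12,17) (16/3,17) (5,31/2)]

Clipped polygon: [(5,4) (12,4) (12,17) (16/3,17) (5,31/2)]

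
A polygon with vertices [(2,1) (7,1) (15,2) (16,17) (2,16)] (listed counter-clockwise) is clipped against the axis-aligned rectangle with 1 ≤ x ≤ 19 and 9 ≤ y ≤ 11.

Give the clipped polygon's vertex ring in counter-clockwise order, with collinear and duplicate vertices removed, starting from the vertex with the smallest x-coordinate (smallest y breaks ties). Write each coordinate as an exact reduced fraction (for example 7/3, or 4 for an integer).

1. After x ≥ 1: [(2,1) (7,1) (15,2) (16,17) (2,16)]
2. After x ≤ 19: [(2,1) (7,1) (15,2) (16,17) (2,16)]
3. After y ≥ 9: [(2,9) (232/15,9) (16,17) (2,16)]
4. After y ≤ 11: [(2,11) (2,9) (232/15,9) (78/5,11)]
5. Canonical ring: [(2,9) (232/15,9) (78/5,11) (2,11)]

Clipped polygon: [(2,9) (232/15,9) (78/5,11) (2,11)]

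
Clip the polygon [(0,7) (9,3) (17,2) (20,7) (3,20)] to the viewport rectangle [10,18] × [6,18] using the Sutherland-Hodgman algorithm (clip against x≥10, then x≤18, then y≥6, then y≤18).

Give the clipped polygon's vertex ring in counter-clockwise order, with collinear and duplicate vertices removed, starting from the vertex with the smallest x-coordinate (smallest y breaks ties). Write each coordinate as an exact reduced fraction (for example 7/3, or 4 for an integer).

1. After x ≥ 10: [(10,23/8) (17,2) (20,7) (10,249/17)]
2. After x ≤ 18: [(10,23/8) (17,2) (18,11/3) (18,145/17) (10,249/17)]
3. After y ≥ 6: [(10,6) (18,6) (18,145/17) (10,249/17)]
4. After y ≤ 18: [(10,6) (18,6) (18,145/17) (10,249/17)]
5. Canonical ring: [(10,6) (18,6) (18,145/17) (10,249/17)]

Clipped polygon: [(10,6) (18,6) (18,145/17) (10,249/17)]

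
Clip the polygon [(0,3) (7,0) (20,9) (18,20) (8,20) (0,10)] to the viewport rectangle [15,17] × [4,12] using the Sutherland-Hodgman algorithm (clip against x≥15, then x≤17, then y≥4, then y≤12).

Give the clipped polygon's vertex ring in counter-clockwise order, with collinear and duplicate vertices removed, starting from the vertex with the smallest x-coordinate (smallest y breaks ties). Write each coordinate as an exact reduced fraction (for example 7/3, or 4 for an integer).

Clipped polygon: [(15,72/13) (17,90/13) (17,12) (15,12)]

1. After x ≥ 15: [(15,72/13) (20,9) (18,20) (15,20)]
2. After x ≤ 17: [(15,72/13) (17,90/13) (17,20) (15,20)]
3. After y ≥ 4: [(15,72/13) (17,90/13) (17,20) (15,20)]
4. After y ≤ 12: [(15,12) (15,72/13) (17,90/13) (17,12)]
5. Canonical ring: [(15,72/13) (17,90/13) (17,12) (15,12)]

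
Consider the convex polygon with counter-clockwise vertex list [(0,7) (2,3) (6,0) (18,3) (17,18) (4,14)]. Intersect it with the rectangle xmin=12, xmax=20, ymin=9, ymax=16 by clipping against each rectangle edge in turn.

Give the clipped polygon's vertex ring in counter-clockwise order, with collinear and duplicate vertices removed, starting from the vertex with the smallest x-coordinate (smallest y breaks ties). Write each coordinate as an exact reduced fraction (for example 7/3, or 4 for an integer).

Clipped polygon: [(12,9) (88/5,9) (257/15,16) (12,16)]

1. After x ≥ 12: [(12,3/2) (18,3) (17,18) (12,214/13)]
2. After x ≤ 20: [(12,3/2) (18,3) (17,18) (12,214/13)]
3. After y ≥ 9: [(12,9) (88/5,9) (17,18) (12,214/13)]
4. After y ≤ 16: [(12,16) (12,9) (88/5,9) (257/15,16)]
5. Canonical ring: [(12,9) (88/5,9) (257/15,16) (12,16)]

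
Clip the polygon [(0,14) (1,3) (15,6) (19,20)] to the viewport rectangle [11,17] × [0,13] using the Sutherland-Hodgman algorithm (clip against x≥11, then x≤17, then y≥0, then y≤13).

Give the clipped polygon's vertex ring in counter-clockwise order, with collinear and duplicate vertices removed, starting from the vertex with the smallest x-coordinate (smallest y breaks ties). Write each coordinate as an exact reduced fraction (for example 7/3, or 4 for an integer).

1. After x ≥ 11: [(11,332/19) (11,36/7) (15,6) (19,20)]
2. After x ≤ 17: [(17,368/19) (11,332/19) (11,36/7) (15,6) (17,13)]
3. After y ≥ 0: [(17,368/19) (11,332/19) (11,36/7) (15,6) (17,13)]
4. After y ≤ 13: [(17,13) (11,13) (11,36/7) (15,6) (17,13)]
5. Canonical ring: [(11,36/7) (15,6) (17,13) (11,13)]

Clipped polygon: [(11,36/7) (15,6) (17,13) (11,13)]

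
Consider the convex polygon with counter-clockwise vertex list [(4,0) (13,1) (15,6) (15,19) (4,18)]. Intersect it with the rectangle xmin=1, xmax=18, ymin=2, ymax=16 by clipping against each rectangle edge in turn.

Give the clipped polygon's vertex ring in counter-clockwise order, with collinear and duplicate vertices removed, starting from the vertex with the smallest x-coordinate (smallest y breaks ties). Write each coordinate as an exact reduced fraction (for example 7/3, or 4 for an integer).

Clipped polygon: [(4,2) (67/5,2) (15,6) (15,16) (4,16)]

1. After x ≥ 1: [(4,0) (13,1) (15,6) (15,19) (4,18)]
2. After x ≤ 18: [(4,0) (13,1) (15,6) (15,19) (4,18)]
3. After y ≥ 2: [(4,2) (67/5,2) (15,6) (15,19) (4,18)]
4. After y ≤ 16: [(4,16) (4,2) (67/5,2) (15,6) (15,16)]
5. Canonical ring: [(4,2) (67/5,2) (15,6) (15,16) (4,16)]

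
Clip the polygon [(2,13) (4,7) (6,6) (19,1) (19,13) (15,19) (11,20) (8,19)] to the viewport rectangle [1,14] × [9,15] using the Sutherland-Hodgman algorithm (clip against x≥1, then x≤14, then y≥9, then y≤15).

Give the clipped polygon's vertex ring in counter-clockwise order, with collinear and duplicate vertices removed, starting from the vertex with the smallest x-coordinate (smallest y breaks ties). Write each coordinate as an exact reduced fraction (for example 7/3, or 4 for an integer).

Clipped polygon: [(2,13) (10/3,9) (14,9) (14,15) (4,15)]

1. After x ≥ 1: [(2,13) (4,7) (6,6) (19,1) (19,13) (15,19) (11,20) (8,19)]
2. After x ≤ 14: [(2,13) (4,7) (6,6) (14,38/13) (14,77/4) (11,20) (8,19)]
3. After y ≥ 9: [(2,13) (10/3,9) (14,9) (14,77/4) (11,20) (8,19)]
4. After y ≤ 15: [(4,15) (2,13) (10/3,9) (14,9) (14,15)]
5. Canonical ring: [(2,13) (10/3,9) (14,9) (14,15) (4,15)]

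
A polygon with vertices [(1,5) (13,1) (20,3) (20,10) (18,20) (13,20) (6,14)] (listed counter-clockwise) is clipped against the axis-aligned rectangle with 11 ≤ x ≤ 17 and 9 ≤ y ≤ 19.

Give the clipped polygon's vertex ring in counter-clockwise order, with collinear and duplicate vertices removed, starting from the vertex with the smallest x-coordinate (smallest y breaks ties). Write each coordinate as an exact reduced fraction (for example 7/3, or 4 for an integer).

1. After x ≥ 11: [(11,5/3) (13,1) (20,3) (20,10) (18,20) (13,20) (11,128/7)]
2. After x ≤ 17: [(11,5/3) (13,1) (17,15/7) (17,20) (13,20) (11,128/7)]
3. After y ≥ 9: [(11,9) (17,9) (17,20) (13,20) (11,128/7)]
4. After y ≤ 19: [(11,9) (17,9) (17,19) (71/6,19) (11,128/7)]
5. Canonical ring: [(11,9) (17,9) (17,19) (71/6,19) (11,128/7)]

Clipped polygon: [(11,9) (17,9) (17,19) (71/6,19) (11,128/7)]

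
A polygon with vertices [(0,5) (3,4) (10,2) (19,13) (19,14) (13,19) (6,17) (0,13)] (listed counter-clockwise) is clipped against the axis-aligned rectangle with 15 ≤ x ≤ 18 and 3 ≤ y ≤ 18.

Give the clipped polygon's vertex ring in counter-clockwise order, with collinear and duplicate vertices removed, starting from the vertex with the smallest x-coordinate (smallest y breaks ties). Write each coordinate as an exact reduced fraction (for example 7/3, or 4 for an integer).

1. After x ≥ 15: [(15,73/9) (19,13) (19,14) (15,52/3)]
2. After x ≤ 18: [(15,73/9) (18,106/9) (18,89/6) (15,52/3)]
3. After y ≥ 3: [(15,73/9) (18,106/9) (18,89/6) (15,52/3)]
4. After y ≤ 18: [(15,73/9) (18,106/9) (18,89/6) (15,52/3)]
5. Canonical ring: [(15,73/9) (18,106/9) (18,89/6) (15,52/3)]

Clipped polygon: [(15,73/9) (18,106/9) (18,89/6) (15,52/3)]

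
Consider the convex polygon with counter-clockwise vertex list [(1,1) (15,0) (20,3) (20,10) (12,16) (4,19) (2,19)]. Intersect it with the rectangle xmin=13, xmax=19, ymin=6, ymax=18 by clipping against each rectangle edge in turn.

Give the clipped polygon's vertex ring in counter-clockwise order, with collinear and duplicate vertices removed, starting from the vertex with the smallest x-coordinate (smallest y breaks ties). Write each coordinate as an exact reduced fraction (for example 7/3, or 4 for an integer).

1. After x ≥ 13: [(13,1/7) (15,0) (20,3) (20,10) (13,61/4)]
2. After x ≤ 19: [(13,1/7) (15,0) (19,12/5) (19,43/4) (13,61/4)]
3. After y ≥ 6: [(13,6) (19,6) (19,43/4) (13,61/4)]
4. After y ≤ 18: [(13,6) (19,6) (19,43/4) (13,61/4)]
5. Canonical ring: [(13,6) (19,6) (19,43/4) (13,61/4)]

Clipped polygon: [(13,6) (19,6) (19,43/4) (13,61/4)]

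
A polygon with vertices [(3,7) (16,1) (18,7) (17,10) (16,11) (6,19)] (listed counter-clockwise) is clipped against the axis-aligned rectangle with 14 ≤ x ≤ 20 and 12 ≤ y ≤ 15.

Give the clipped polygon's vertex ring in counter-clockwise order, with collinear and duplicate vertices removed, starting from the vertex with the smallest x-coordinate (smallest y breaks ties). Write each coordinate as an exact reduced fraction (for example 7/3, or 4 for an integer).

1. After x ≥ 14: [(14,25/13) (16,1) (18,7) (17,10) (16,11) (14,63/5)]
2. After x ≤ 20: [(14,25/13) (16,1) (18,7) (17,10) (16,11) (14,63/5)]
3. After y ≥ 12: [(14,12) (59/4,12) (14,63/5)]
4. After y ≤ 15: [(14,12) (59/4,12) (14,63/5)]
5. Canonical ring: [(14,12) (59/4,12) (14,63/5)]

Clipped polygon: [(14,12) (59/4,12) (14,63/5)]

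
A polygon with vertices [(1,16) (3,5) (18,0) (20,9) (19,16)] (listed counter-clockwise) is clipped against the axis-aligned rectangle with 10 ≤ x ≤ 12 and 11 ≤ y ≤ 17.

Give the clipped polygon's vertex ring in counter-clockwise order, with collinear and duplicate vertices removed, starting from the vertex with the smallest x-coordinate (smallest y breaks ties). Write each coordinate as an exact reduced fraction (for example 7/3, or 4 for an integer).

Clipped polygon: [(10,11) (12,11) (12,16) (10,16)]

1. After x ≥ 10: [(10,16) (10,8/3) (18,0) (20,9) (19,16)]
2. After x ≤ 12: [(12,16) (10,16) (10,8/3) (12,2)]
3. After y ≥ 11: [(12,11) (12,16) (10,16) (10,11)]
4. After y ≤ 17: [(12,11) (12,16) (10,16) (10,11)]
5. Canonical ring: [(10,11) (12,11) (12,16) (10,16)]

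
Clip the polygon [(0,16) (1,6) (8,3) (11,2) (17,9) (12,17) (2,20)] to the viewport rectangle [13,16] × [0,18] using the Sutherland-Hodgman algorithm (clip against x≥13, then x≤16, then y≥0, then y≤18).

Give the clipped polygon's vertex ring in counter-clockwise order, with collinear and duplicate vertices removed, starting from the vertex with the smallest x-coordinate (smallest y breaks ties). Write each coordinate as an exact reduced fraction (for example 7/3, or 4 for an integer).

1. After x ≥ 13: [(13,13/3) (17,9) (13,77/5)]
2. After x ≤ 16: [(13,13/3) (16,47/6) (16,53/5) (13,77/5)]
3. After y ≥ 0: [(13,13/3) (16,47/6) (16,53/5) (13,77/5)]
4. After y ≤ 18: [(13,13/3) (16,47/6) (16,53/5) (13,77/5)]
5. Canonical ring: [(13,13/3) (16,47/6) (16,53/5) (13,77/5)]

Clipped polygon: [(13,13/3) (16,47/6) (16,53/5) (13,77/5)]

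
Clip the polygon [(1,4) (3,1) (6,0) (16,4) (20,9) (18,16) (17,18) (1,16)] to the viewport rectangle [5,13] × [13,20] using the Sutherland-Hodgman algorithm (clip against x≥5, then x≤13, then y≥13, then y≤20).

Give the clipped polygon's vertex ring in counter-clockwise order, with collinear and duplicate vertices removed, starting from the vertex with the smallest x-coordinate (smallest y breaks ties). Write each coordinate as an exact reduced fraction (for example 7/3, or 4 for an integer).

Clipped polygon: [(5,13) (13,13) (13,35/2) (5,33/2)]

1. After x ≥ 5: [(5,1/3) (6,0) (16,4) (20,9) (18,16) (17,18) (5,33/2)]
2. After x ≤ 13: [(5,1/3) (6,0) (13,14/5) (13,35/2) (5,33/2)]
3. After y ≥ 13: [(5,13) (13,13) (13,35/2) (5,33/2)]
4. After y ≤ 20: [(5,13) (13,13) (13,35/2) (5,33/2)]
5. Canonical ring: [(5,13) (13,13) (13,35/2) (5,33/2)]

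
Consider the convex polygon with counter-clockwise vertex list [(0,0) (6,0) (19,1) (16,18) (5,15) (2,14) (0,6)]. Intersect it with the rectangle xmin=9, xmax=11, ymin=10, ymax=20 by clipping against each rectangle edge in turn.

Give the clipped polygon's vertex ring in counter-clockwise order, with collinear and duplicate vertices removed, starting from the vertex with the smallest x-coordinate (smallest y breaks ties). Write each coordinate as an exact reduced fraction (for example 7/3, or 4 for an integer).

Clipped polygon: [(9,10) (11,10) (11,183/11) (9,177/11)]

1. After x ≥ 9: [(9,3/13) (19,1) (16,18) (9,177/11)]
2. After x ≤ 11: [(9,3/13) (11,5/13) (11,183/11) (9,177/11)]
3. After y ≥ 10: [(9,10) (11,10) (11,183/11) (9,177/11)]
4. After y ≤ 20: [(9,10) (11,10) (11,183/11) (9,177/11)]
5. Canonical ring: [(9,10) (11,10) (11,183/11) (9,177/11)]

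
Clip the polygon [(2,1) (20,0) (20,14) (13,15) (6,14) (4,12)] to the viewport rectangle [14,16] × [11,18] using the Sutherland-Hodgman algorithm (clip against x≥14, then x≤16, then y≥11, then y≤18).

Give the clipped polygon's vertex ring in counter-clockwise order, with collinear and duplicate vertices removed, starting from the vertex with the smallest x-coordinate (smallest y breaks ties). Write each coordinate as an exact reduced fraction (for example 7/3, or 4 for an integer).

Clipped polygon: [(14,11) (16,11) (16,102/7) (14,104/7)]

1. After x ≥ 14: [(14,1/3) (20,0) (20,14) (14,104/7)]
2. After x ≤ 16: [(14,1/3) (16,2/9) (16,102/7) (14,104/7)]
3. After y ≥ 11: [(14,11) (16,11) (16,102/7) (14,104/7)]
4. After y ≤ 18: [(14,11) (16,11) (16,102/7) (14,104/7)]
5. Canonical ring: [(14,11) (16,11) (16,102/7) (14,104/7)]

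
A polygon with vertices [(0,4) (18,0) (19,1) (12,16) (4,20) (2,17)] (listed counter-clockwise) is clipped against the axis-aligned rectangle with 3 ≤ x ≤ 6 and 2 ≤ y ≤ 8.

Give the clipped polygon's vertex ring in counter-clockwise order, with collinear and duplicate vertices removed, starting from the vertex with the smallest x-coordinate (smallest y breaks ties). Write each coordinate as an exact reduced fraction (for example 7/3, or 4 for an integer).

Clipped polygon: [(3,10/3) (6,8/3) (6,8) (3,8)]

1. After x ≥ 3: [(3,10/3) (18,0) (19,1) (12,16) (4,20) (3,37/2)]
2. After x ≤ 6: [(3,10/3) (6,8/3) (6,19) (4,20) (3,37/2)]
3. After y ≥ 2: [(3,10/3) (6,8/3) (6,19) (4,20) (3,37/2)]
4. After y ≤ 8: [(3,8) (3,10/3) (6,8/3) (6,8)]
5. Canonical ring: [(3,10/3) (6,8/3) (6,8) (3,8)]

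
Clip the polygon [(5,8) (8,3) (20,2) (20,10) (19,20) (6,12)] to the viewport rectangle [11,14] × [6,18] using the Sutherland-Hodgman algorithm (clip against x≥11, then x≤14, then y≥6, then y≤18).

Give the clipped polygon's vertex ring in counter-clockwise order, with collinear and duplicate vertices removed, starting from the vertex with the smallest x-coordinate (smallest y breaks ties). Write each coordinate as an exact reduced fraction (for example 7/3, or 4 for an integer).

Clipped polygon: [(11,6) (14,6) (14,220/13) (11,196/13)]

1. After x ≥ 11: [(11,11/4) (20,2) (20,10) (19,20) (11,196/13)]
2. After x ≤ 14: [(11,11/4) (14,5/2) (14,220/13) (11,196/13)]
3. After y ≥ 6: [(11,6) (14,6) (14,220/13) (11,196/13)]
4. After y ≤ 18: [(11,6) (14,6) (14,220/13) (11,196/13)]
5. Canonical ring: [(11,6) (14,6) (14,220/13) (11,196/13)]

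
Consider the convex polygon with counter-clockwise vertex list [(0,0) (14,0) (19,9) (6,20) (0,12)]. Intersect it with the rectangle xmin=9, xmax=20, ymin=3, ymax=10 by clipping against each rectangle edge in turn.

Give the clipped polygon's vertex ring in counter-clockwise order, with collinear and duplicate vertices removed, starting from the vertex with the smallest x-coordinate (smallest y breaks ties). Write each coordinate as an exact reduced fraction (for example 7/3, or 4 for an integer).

Clipped polygon: [(9,3) (47/3,3) (19,9) (196/11,10) (9,10)]

1. After x ≥ 9: [(9,0) (14,0) (19,9) (9,227/13)]
2. After x ≤ 20: [(9,0) (14,0) (19,9) (9,227/13)]
3. After y ≥ 3: [(9,3) (47/3,3) (19,9) (9,227/13)]
4. After y ≤ 10: [(9,10) (9,3) (47/3,3) (19,9) (196/11,10)]
5. Canonical ring: [(9,3) (47/3,3) (19,9) (196/11,10) (9,10)]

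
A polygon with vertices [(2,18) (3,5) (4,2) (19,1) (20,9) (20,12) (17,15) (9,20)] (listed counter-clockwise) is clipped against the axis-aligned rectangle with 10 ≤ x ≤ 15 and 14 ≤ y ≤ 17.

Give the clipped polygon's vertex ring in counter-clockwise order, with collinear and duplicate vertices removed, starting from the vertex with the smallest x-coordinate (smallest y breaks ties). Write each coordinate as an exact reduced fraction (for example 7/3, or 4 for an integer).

1. After x ≥ 10: [(10,8/5) (19,1) (20,9) (20,12) (17,15) (10,155/8)]
2. After x ≤ 15: [(10,8/5) (15,19/15) (15,65/4) (10,155/8)]
3. After y ≥ 14: [(10,14) (15,14) (15,65/4) (10,155/8)]
4. After y ≤ 17: [(10,17) (10,14) (15,14) (15,65/4) (69/5,17)]
5. Canonical ring: [(10,14) (15,14) (15,65/4) (69/5,17) (10,17)]

Clipped polygon: [(10,14) (15,14) (15,65/4) (69/5,17) (10,17)]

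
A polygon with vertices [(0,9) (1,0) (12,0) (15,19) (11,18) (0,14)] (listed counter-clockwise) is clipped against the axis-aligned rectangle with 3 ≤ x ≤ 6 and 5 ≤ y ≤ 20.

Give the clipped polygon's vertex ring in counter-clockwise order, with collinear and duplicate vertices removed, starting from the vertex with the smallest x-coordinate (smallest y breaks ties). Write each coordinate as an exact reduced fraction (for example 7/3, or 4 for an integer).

Clipped polygon: [(3,5) (6,5) (6,178/11) (3,166/11)]

1. After x ≥ 3: [(3,0) (12,0) (15,19) (11,18) (3,166/11)]
2. After x ≤ 6: [(3,0) (6,0) (6,178/11) (3,166/11)]
3. After y ≥ 5: [(3,5) (6,5) (6,178/11) (3,166/11)]
4. After y ≤ 20: [(3,5) (6,5) (6,178/11) (3,166/11)]
5. Canonical ring: [(3,5) (6,5) (6,178/11) (3,166/11)]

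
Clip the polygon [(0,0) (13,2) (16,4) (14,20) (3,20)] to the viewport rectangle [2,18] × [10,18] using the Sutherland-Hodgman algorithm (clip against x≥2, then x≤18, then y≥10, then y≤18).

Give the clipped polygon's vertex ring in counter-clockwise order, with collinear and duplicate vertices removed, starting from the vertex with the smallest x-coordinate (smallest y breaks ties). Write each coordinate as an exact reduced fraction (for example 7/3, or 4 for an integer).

Clipped polygon: [(2,10) (61/4,10) (57/4,18) (27/10,18) (2,40/3)]

1. After x ≥ 2: [(2,40/3) (2,4/13) (13,2) (16,4) (14,20) (3,20)]
2. After x ≤ 18: [(2,40/3) (2,4/13) (13,2) (16,4) (14,20) (3,20)]
3. After y ≥ 10: [(2,40/3) (2,10) (61/4,10) (14,20) (3,20)]
4. After y ≤ 18: [(27/10,18) (2,40/3) (2,10) (61/4,10) (57/4,18)]
5. Canonical ring: [(2,10) (61/4,10) (57/4,18) (27/10,18) (2,40/3)]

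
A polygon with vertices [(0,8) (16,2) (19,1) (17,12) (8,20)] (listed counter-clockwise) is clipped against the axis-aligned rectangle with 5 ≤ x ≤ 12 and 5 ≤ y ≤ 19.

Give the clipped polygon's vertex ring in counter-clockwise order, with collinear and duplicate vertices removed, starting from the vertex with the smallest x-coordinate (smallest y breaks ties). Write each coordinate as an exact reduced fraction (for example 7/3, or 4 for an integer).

1. After x ≥ 5: [(5,31/2) (5,49/8) (16,2) (19,1) (17,12) (8,20)]
2. After x ≤ 12: [(5,31/2) (5,49/8) (12,7/2) (12,148/9) (8,20)]
3. After y ≥ 5: [(5,31/2) (5,49/8) (8,5) (12,5) (12,148/9) (8,20)]
4. After y ≤ 19: [(22/3,19) (5,31/2) (5,49/8) (8,5) (12,5) (12,148/9) (73/8,19)]
5. Canonical ring: [(5,49/8) (8,5) (12,5) (12,148/9) (73/8,19) (22/3,19) (5,31/2)]

Clipped polygon: [(5,49/8) (8,5) (12,5) (12,148/9) (73/8,19) (22/3,19) (5,31/2)]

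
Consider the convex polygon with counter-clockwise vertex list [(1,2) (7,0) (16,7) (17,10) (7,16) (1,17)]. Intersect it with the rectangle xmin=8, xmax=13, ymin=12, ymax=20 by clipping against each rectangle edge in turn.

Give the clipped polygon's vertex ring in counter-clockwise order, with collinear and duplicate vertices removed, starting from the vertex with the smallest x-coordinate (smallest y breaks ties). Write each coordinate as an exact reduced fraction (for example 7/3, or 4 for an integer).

1. After x ≥ 8: [(8,7/9) (16,7) (17,10) (8,77/5)]
2. After x ≤ 13: [(8,7/9) (13,14/3) (13,62/5) (8,77/5)]
3. After y ≥ 12: [(8,12) (13,12) (13,62/5) (8,77/5)]
4. After y ≤ 20: [(8,12) (13,12) (13,62/5) (8,77/5)]
5. Canonical ring: [(8,12) (13,12) (13,62/5) (8,77/5)]

Clipped polygon: [(8,12) (13,12) (13,62/5) (8,77/5)]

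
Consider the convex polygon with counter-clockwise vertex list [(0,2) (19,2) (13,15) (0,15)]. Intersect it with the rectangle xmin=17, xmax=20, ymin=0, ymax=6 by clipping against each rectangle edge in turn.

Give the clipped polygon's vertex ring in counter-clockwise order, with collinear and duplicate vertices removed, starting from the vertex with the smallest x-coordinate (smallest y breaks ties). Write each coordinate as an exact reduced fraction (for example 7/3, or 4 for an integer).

1. After x ≥ 17: [(17,2) (19,2) (17,19/3)]
2. After x ≤ 20: [(17,2) (19,2) (17,19/3)]
3. After y ≥ 0: [(17,2) (19,2) (17,19/3)]
4. After y ≤ 6: [(17,6) (17,2) (19,2) (223/13,6)]
5. Canonical ring: [(17,2) (19,2) (223/13,6) (17,6)]

Clipped polygon: [(17,2) (19,2) (223/13,6) (17,6)]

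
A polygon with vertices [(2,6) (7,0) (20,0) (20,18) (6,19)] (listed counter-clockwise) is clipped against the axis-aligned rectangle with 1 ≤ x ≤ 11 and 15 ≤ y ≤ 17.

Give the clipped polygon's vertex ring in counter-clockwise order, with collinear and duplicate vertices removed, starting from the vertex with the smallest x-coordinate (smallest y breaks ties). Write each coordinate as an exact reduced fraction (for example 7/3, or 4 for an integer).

Clipped polygon: [(62/13,15) (11,15) (11,17) (70/13,17)]

1. After x ≥ 1: [(2,6) (7,0) (20,0) (20,18) (6,19)]
2. After x ≤ 11: [(2,6) (7,0) (11,0) (11,261/14) (6,19)]
3. After y ≥ 15: [(62/13,15) (11,15) (11,261/14) (6,19)]
4. After y ≤ 17: [(70/13,17) (62/13,15) (11,15) (11,17)]
5. Canonical ring: [(62/13,15) (11,15) (11,17) (70/13,17)]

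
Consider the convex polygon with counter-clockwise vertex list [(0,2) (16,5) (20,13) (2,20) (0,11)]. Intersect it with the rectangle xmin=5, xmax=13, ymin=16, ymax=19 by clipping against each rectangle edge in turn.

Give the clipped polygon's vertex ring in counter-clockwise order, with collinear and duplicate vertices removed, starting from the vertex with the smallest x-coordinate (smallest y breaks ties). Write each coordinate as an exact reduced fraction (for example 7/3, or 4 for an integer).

Clipped polygon: [(5,16) (86/7,16) (5,113/6)]

1. After x ≥ 5: [(5,47/16) (16,5) (20,13) (5,113/6)]
2. After x ≤ 13: [(5,47/16) (13,71/16) (13,283/18) (5,113/6)]
3. After y ≥ 16: [(5,16) (86/7,16) (5,113/6)]
4. After y ≤ 19: [(5,16) (86/7,16) (5,113/6)]
5. Canonical ring: [(5,16) (86/7,16) (5,113/6)]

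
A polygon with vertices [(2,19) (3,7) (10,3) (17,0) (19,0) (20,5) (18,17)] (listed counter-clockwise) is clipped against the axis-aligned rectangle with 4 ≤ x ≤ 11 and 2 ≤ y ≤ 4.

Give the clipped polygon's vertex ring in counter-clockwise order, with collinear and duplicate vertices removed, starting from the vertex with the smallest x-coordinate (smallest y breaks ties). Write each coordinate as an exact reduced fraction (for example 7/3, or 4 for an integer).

1. After x ≥ 4: [(4,75/4) (4,45/7) (10,3) (17,0) (19,0) (20,5) (18,17)]
2. After x ≤ 11: [(11,143/8) (4,75/4) (4,45/7) (10,3) (11,18/7)]
3. After y ≥ 2: [(11,143/8) (4,75/4) (4,45/7) (10,3) (11,18/7)]
4. After y ≤ 4: [(11,4) (33/4,4) (10,3) (11,18/7)]
5. Canonical ring: [(33/4,4) (10,3) (11,18/7) (11,4)]

Clipped polygon: [(33/4,4) (10,3) (11,18/7) (11,4)]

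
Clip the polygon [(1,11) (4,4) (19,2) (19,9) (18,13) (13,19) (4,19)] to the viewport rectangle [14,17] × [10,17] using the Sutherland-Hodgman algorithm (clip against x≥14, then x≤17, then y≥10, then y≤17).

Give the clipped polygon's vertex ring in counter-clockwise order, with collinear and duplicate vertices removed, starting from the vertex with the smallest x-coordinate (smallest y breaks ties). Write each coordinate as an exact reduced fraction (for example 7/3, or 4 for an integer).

Clipped polygon: [(14,10) (17,10) (17,71/5) (44/3,17) (14,17)]

1. After x ≥ 14: [(14,8/3) (19,2) (19,9) (18,13) (14,89/5)]
2. After x ≤ 17: [(14,8/3) (17,34/15) (17,71/5) (14,89/5)]
3. After y ≥ 10: [(14,10) (17,10) (17,71/5) (14,89/5)]
4. After y ≤ 17: [(14,17) (14,10) (17,10) (17,71/5) (44/3,17)]
5. Canonical ring: [(14,10) (17,10) (17,71/5) (44/3,17) (14,17)]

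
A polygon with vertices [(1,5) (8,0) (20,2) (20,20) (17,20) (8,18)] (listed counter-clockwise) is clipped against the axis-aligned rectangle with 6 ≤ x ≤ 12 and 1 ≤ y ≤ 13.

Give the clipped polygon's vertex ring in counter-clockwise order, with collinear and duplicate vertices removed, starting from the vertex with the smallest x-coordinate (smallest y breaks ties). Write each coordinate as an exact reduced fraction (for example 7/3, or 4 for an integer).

1. After x ≥ 6: [(6,100/7) (6,10/7) (8,0) (20,2) (20,20) (17,20) (8,18)]
2. After x ≤ 12: [(6,100/7) (6,10/7) (8,0) (12,2/3) (12,170/9) (8,18)]
3. After y ≥ 1: [(6,100/7) (6,10/7) (33/5,1) (12,1) (12,170/9) (8,18)]
4. After y ≤ 13: [(6,13) (6,10/7) (33/5,1) (12,1) (12,13)]
5. Canonical ring: [(6,10/7) (33/5,1) (12,1) (12,13) (6,13)]

Clipped polygon: [(6,10/7) (33/5,1) (12,1) (12,13) (6,13)]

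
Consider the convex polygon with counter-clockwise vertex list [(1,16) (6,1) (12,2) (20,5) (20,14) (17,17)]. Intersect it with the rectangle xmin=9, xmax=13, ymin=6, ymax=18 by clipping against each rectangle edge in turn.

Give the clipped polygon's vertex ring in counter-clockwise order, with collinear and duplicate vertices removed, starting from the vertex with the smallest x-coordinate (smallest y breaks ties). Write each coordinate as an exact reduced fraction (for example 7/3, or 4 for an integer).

Clipped polygon: [(9,6) (13,6) (13,67/4) (9,33/2)]

1. After x ≥ 9: [(9,33/2) (9,3/2) (12,2) (20,5) (20,14) (17,17)]
2. After x ≤ 13: [(13,67/4) (9,33/2) (9,3/2) (12,2) (13,19/8)]
3. After y ≥ 6: [(13,6) (13,67/4) (9,33/2) (9,6)]
4. After y ≤ 18: [(13,6) (13,67/4) (9,33/2) (9,6)]
5. Canonical ring: [(9,6) (13,6) (13,67/4) (9,33/2)]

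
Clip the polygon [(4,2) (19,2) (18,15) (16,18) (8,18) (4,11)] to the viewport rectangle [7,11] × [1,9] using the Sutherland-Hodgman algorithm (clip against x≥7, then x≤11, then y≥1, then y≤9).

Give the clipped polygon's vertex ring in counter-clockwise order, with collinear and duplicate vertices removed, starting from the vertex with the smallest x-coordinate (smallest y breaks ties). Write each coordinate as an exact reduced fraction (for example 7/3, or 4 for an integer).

Clipped polygon: [(7,2) (11,2) (11,9) (7,9)]

1. After x ≥ 7: [(7,2) (19,2) (18,15) (16,18) (8,18) (7,65/4)]
2. After x ≤ 11: [(7,2) (11,2) (11,18) (8,18) (7,65/4)]
3. After y ≥ 1: [(7,2) (11,2) (11,18) (8,18) (7,65/4)]
4. After y ≤ 9: [(7,9) (7,2) (11,2) (11,9)]
5. Canonical ring: [(7,2) (11,2) (11,9) (7,9)]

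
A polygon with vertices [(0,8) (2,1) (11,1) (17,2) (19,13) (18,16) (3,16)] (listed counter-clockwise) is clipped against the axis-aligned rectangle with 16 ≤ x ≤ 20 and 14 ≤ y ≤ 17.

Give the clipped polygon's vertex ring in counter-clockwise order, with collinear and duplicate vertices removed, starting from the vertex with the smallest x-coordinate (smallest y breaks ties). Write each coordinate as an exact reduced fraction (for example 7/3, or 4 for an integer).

Clipped polygon: [(16,14) (56/3,14) (18,16) (16,16)]

1. After x ≥ 16: [(16,11/6) (17,2) (19,13) (18,16) (16,16)]
2. After x ≤ 20: [(16,11/6) (17,2) (19,13) (18,16) (16,16)]
3. After y ≥ 14: [(16,14) (56/3,14) (18,16) (16,16)]
4. After y ≤ 17: [(16,14) (56/3,14) (18,16) (16,16)]
5. Canonical ring: [(16,14) (56/3,14) (18,16) (16,16)]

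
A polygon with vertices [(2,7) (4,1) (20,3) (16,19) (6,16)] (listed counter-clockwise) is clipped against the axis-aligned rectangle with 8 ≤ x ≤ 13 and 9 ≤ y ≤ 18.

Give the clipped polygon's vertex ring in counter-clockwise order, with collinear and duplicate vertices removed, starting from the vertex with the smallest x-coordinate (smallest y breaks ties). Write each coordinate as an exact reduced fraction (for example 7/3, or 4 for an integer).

Clipped polygon: [(8,9) (13,9) (13,18) (38/3,18) (8,83/5)]

1. After x ≥ 8: [(8,3/2) (20,3) (16,19) (8,83/5)]
2. After x ≤ 13: [(8,3/2) (13,17/8) (13,181/10) (8,83/5)]
3. After y ≥ 9: [(8,9) (13,9) (13,181/10) (8,83/5)]
4. After y ≤ 18: [(8,9) (13,9) (13,18) (38/3,18) (8,83/5)]
5. Canonical ring: [(8,9) (13,9) (13,18) (38/3,18) (8,83/5)]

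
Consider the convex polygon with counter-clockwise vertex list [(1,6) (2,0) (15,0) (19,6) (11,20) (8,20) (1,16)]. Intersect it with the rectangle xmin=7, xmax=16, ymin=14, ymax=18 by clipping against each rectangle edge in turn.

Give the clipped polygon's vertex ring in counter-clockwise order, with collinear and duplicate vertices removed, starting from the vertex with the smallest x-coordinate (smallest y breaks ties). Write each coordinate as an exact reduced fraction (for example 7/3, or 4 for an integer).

1. After x ≥ 7: [(7,0) (15,0) (19,6) (11,20) (8,20) (7,136/7)]
2. After x ≤ 16: [(7,0) (15,0) (16,3/2) (16,45/4) (11,20) (8,20) (7,136/7)]
3. After y ≥ 14: [(7,14) (101/7,14) (11,20) (8,20) (7,136/7)]
4. After y ≤ 18: [(7,18) (7,14) (101/7,14) (85/7,18)]
5. Canonical ring: [(7,14) (101/7,14) (85/7,18) (7,18)]

Clipped polygon: [(7,14) (101/7,14) (85/7,18) (7,18)]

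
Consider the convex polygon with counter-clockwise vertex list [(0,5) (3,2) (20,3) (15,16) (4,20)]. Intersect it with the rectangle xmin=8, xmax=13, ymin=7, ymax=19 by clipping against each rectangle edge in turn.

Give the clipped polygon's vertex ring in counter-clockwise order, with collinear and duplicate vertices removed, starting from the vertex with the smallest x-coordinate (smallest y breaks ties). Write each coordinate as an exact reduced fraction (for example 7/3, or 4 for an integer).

Clipped polygon: [(8,7) (13,7) (13,184/11) (8,204/11)]

1. After x ≥ 8: [(8,39/17) (20,3) (15,16) (8,204/11)]
2. After x ≤ 13: [(8,39/17) (13,44/17) (13,184/11) (8,204/11)]
3. After y ≥ 7: [(8,7) (13,7) (13,184/11) (8,204/11)]
4. After y ≤ 19: [(8,7) (13,7) (13,184/11) (8,204/11)]
5. Canonical ring: [(8,7) (13,7) (13,184/11) (8,204/11)]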